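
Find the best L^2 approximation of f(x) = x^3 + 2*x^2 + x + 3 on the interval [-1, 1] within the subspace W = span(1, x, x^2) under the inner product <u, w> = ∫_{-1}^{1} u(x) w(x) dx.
g(x) = 2*x^2 + 8*x/5 + 3

The best approximation g ∈ W is the orthogonal projection of f onto W. Writing g = a_0 + a_1 x + a_2 x^2, the coefficients solve the normal equations G · a = b where
  G_{ij} = <φ_i, φ_j> and b_i = <f, φ_i>, with φ_0 = 1, φ_1 = x, φ_2 = x^2.
G =
  [2, 0, 2/3]
  [0, 2/3, 0]
  [2/3, 0, 2/5],
b = (22/3, 16/15, 14/5).
Solving gives a_0 = 3, a_1 = 8/5, a_2 = 2, so
  g(x) = 2*x^2 + 8*x/5 + 3.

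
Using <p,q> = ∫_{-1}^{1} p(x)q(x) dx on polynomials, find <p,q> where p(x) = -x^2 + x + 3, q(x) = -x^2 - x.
<p,q> = -34/15

Expand the product: p(x)·q(x) = x^4 - 4*x^2 - 3*x.
∫_{-1}^{1} of each monomial x^k gives [2/(k+1) if k even, 0 if k odd]. Integrating term-by-term (or equivalently evaluating the antiderivative F(x) = x^5/5 - 4*x^3/3 - 3*x^2/2 at the endpoints):
  F(1) − F(−1) = -79/30 − (-11/30) = -34/15.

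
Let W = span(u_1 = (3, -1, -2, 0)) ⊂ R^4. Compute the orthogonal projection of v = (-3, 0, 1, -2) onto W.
proj_W(v) = (-33/14, 11/14, 11/7, 0)

Set up U = [u_1 | ... | u_1] ∈ R^(4×1). The projector onto W = col(U) is P = U (U^T U)^(-1) U^T.
Compute U^T U =
  [14],
and U^T v = (-11).
Solve U^T U · c = U^T v for the coefficients: c = (-11/14). The projection is proj_W(v) = U c.
Check: (v - proj_W(v)) · u_1 = 0  (should be 0).
Result: proj_W(v) = (-33/14, 11/14, 11/7, 0).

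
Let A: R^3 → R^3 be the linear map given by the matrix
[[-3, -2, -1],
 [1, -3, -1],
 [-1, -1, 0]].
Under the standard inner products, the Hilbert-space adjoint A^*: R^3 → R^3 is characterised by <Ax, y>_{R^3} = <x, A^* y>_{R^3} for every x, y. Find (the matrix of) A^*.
A^* = A^T =
[[-3, 1, -1],
 [-2, -3, -1],
 [-1, -1, 0]]

For real matrices with standard dot products, the defining identity <Ax, y> = <x, A^* y> gives (Ax)^T y = x^T (A^*) y, i.e. x^T A^T y = x^T (A^*) y. Since this holds for all x, y, we must have A^* = A^T. Therefore
A^* =
[[-3, 1, -1],
 [-2, -3, -1],
 [-1, -1, 0]].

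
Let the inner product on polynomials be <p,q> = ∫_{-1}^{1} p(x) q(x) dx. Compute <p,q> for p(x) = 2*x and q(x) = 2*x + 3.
<p,q> = 8/3

Expand the product: p(x)·q(x) = 4*x^2 + 6*x.
∫_{-1}^{1} of each monomial x^k gives [2/(k+1) if k even, 0 if k odd]. Integrating term-by-term (or equivalently evaluating the antiderivative F(x) = 4*x^3/3 + 3*x^2 at the endpoints):
  F(1) − F(−1) = 13/3 − (5/3) = 8/3.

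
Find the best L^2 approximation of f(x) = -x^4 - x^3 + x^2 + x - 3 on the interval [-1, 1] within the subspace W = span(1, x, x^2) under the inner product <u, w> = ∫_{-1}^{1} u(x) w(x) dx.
g(x) = x^2/7 + 2*x/5 - 102/35

The best approximation g ∈ W is the orthogonal projection of f onto W. Writing g = a_0 + a_1 x + a_2 x^2, the coefficients solve the normal equations G · a = b where
  G_{ij} = <φ_i, φ_j> and b_i = <f, φ_i>, with φ_0 = 1, φ_1 = x, φ_2 = x^2.
G =
  [2, 0, 2/3]
  [0, 2/3, 0]
  [2/3, 0, 2/5],
b = (-86/15, 4/15, -66/35).
Solving gives a_0 = -102/35, a_1 = 2/5, a_2 = 1/7, so
  g(x) = x^2/7 + 2*x/5 - 102/35.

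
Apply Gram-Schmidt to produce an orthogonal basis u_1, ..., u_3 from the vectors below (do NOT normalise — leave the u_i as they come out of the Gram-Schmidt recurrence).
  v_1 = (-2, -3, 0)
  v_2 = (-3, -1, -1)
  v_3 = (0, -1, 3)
Orthogonal basis:
  u_1 = (-2, -3, 0)
  u_2 = (-21/13, 14/13, -1)
  u_3 = (-57/62, 19/31, 133/62)

Apply the Gram-Schmidt recurrence
  u_1 = v_1
  u_i = v_i − Σ_{j<i} ((v_i · u_j) / (u_j · u_j)) · u_j.

Step by step this gives:
  u_1 = (-2, -3, 0)
  u_2 = (-21/13, 14/13, -1)
  u_3 = (-57/62, 19/31, 133/62)

Orthogonality check:
  u_2 · u_1 = 0 (should be 0)
  u_3 · u_1 = 0 (should be 0)
  u_3 · u_2 = 0 (should be 0)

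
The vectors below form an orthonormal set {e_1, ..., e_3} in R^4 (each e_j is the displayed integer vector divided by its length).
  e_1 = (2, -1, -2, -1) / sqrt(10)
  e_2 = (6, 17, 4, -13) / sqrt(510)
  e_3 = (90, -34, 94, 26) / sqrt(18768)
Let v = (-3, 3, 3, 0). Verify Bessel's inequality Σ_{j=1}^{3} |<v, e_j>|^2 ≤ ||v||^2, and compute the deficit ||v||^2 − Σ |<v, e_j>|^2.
Σ |<v, e_j>|^2 = 2475/92; ||v||^2 = 27; deficit = 9/92

Write each e_j = u_j / sqrt(<u_j, u_j>) where u_j is the displayed integer vector. Then <v, e_j> = <v, u_j> / sqrt(<u_j, u_j>), so |<v, e_j>|^2 = <v, u_j>^2 / <u_j, u_j>.
Coefficients: <v, e_1> = -15/sqrt(10), <v, e_2> = 45/sqrt(510), <v, e_3> = -90/sqrt(18768).
Square and sum: Σ |<v, e_j>|^2 = 2475/92.
Compute ||v||^2 = v·v = 27.
Deficit = 27 − 2475/92 = 9/92 ≥ 0, confirming Bessel's inequality. (The deficit equals ||v − Σ <v,e_j> e_j||^2, the squared distance from v to span{e_j}.)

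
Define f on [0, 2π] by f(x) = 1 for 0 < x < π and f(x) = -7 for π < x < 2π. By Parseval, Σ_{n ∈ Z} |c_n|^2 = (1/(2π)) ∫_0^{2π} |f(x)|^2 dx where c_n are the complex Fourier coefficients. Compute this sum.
Σ |c_n|^2 = 25

Parseval equates the L^2 energy of f (normalised by 1/(2π)) with the ℓ^2 sum of its Fourier coefficients: (1/(2π)) ∫_0^{2π} |f|^2 = Σ |c_n|^2.
Compute the left side: (1/(2π)) [∫_0^π 1^2 dx + ∫_π^{2π} (-7)^2 dx] = (1/(2π)) · (1π + 49π) = (1 + 49)/2 = 25.
So Σ_{n ∈ Z} |c_n|^2 = 25.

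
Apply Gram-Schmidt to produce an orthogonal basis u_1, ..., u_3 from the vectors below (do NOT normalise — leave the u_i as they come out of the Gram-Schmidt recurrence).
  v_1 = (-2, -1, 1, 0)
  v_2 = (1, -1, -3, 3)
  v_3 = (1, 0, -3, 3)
Orthogonal basis:
  u_1 = (-2, -1, 1, 0)
  u_2 = (-1/3, -5/3, -7/3, 3)
  u_3 = (-19/52, 35/52, -3/52, 15/52)

Apply the Gram-Schmidt recurrence
  u_1 = v_1
  u_i = v_i − Σ_{j<i} ((v_i · u_j) / (u_j · u_j)) · u_j.

Step by step this gives:
  u_1 = (-2, -1, 1, 0)
  u_2 = (-1/3, -5/3, -7/3, 3)
  u_3 = (-19/52, 35/52, -3/52, 15/52)

Orthogonality check:
  u_2 · u_1 = 0 (should be 0)
  u_3 · u_1 = 0 (should be 0)
  u_3 · u_2 = 0 (should be 0)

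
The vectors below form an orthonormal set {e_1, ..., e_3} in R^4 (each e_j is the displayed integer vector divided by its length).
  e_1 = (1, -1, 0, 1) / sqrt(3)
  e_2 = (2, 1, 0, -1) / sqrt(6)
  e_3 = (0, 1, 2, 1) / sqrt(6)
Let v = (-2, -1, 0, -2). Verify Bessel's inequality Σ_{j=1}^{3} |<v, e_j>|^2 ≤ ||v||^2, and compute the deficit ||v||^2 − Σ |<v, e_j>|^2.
Σ |<v, e_j>|^2 = 6; ||v||^2 = 9; deficit = 3

Write each e_j = u_j / sqrt(<u_j, u_j>) where u_j is the displayed integer vector. Then <v, e_j> = <v, u_j> / sqrt(<u_j, u_j>), so |<v, e_j>|^2 = <v, u_j>^2 / <u_j, u_j>.
Coefficients: <v, e_1> = -3/sqrt(3), <v, e_2> = -3/sqrt(6), <v, e_3> = -3/sqrt(6).
Square and sum: Σ |<v, e_j>|^2 = 6.
Compute ||v||^2 = v·v = 9.
Deficit = 9 − 6 = 3 ≥ 0, confirming Bessel's inequality. (The deficit equals ||v − Σ <v,e_j> e_j||^2, the squared distance from v to span{e_j}.)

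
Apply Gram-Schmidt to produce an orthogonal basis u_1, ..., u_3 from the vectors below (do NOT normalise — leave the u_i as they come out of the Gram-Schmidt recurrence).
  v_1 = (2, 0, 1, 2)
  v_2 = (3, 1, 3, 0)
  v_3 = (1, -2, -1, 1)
Orthogonal basis:
  u_1 = (2, 0, 1, 2)
  u_2 = (1, 1, 2, -2)
  u_3 = (5/6, -3/2, -1/3, -2/3)

Apply the Gram-Schmidt recurrence
  u_1 = v_1
  u_i = v_i − Σ_{j<i} ((v_i · u_j) / (u_j · u_j)) · u_j.

Step by step this gives:
  u_1 = (2, 0, 1, 2)
  u_2 = (1, 1, 2, -2)
  u_3 = (5/6, -3/2, -1/3, -2/3)

Orthogonality check:
  u_2 · u_1 = 0 (should be 0)
  u_3 · u_1 = 0 (should be 0)
  u_3 · u_2 = 0 (should be 0)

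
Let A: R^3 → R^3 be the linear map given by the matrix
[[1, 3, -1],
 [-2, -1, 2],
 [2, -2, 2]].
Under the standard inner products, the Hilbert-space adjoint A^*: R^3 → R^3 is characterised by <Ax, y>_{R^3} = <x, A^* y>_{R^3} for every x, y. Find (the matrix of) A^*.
A^* = A^T =
[[1, -2, 2],
 [3, -1, -2],
 [-1, 2, 2]]

For real matrices with standard dot products, the defining identity <Ax, y> = <x, A^* y> gives (Ax)^T y = x^T (A^*) y, i.e. x^T A^T y = x^T (A^*) y. Since this holds for all x, y, we must have A^* = A^T. Therefore
A^* =
[[1, -2, 2],
 [3, -1, -2],
 [-1, 2, 2]].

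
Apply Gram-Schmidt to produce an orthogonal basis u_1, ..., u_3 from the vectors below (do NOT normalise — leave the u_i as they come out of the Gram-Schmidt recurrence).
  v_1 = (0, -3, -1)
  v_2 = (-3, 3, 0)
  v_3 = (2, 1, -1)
Orthogonal basis:
  u_1 = (0, -3, -1)
  u_2 = (-3, 3/10, -9/10)
  u_3 = (6/11, 6/11, -18/11)

Apply the Gram-Schmidt recurrence
  u_1 = v_1
  u_i = v_i − Σ_{j<i} ((v_i · u_j) / (u_j · u_j)) · u_j.

Step by step this gives:
  u_1 = (0, -3, -1)
  u_2 = (-3, 3/10, -9/10)
  u_3 = (6/11, 6/11, -18/11)

Orthogonality check:
  u_2 · u_1 = 0 (should be 0)
  u_3 · u_1 = 0 (should be 0)
  u_3 · u_2 = 0 (should be 0)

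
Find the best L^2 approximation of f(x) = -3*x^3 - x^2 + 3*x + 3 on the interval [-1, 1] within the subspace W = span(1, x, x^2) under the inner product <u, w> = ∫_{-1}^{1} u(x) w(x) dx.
g(x) = -x^2 + 6*x/5 + 3

The best approximation g ∈ W is the orthogonal projection of f onto W. Writing g = a_0 + a_1 x + a_2 x^2, the coefficients solve the normal equations G · a = b where
  G_{ij} = <φ_i, φ_j> and b_i = <f, φ_i>, with φ_0 = 1, φ_1 = x, φ_2 = x^2.
G =
  [2, 0, 2/3]
  [0, 2/3, 0]
  [2/3, 0, 2/5],
b = (16/3, 4/5, 8/5).
Solving gives a_0 = 3, a_1 = 6/5, a_2 = -1, so
  g(x) = -x^2 + 6*x/5 + 3.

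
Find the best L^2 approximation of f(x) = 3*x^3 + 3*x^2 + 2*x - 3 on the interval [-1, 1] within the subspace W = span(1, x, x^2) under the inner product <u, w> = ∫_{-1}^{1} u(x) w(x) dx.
g(x) = 3*x^2 + 19*x/5 - 3

The best approximation g ∈ W is the orthogonal projection of f onto W. Writing g = a_0 + a_1 x + a_2 x^2, the coefficients solve the normal equations G · a = b where
  G_{ij} = <φ_i, φ_j> and b_i = <f, φ_i>, with φ_0 = 1, φ_1 = x, φ_2 = x^2.
G =
  [2, 0, 2/3]
  [0, 2/3, 0]
  [2/3, 0, 2/5],
b = (-4, 38/15, -4/5).
Solving gives a_0 = -3, a_1 = 19/5, a_2 = 3, so
  g(x) = 3*x^2 + 19*x/5 - 3.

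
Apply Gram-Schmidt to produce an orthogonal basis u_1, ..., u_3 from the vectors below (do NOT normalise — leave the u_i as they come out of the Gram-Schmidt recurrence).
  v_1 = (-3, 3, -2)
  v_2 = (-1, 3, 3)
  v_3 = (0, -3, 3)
Orthogonal basis:
  u_1 = (-3, 3, -2)
  u_2 = (-2/11, 24/11, 39/11)
  u_3 = (-765/382, -561/382, 153/191)

Apply the Gram-Schmidt recurrence
  u_1 = v_1
  u_i = v_i − Σ_{j<i} ((v_i · u_j) / (u_j · u_j)) · u_j.

Step by step this gives:
  u_1 = (-3, 3, -2)
  u_2 = (-2/11, 24/11, 39/11)
  u_3 = (-765/382, -561/382, 153/191)

Orthogonality check:
  u_2 · u_1 = 0 (should be 0)
  u_3 · u_1 = 0 (should be 0)
  u_3 · u_2 = 0 (should be 0)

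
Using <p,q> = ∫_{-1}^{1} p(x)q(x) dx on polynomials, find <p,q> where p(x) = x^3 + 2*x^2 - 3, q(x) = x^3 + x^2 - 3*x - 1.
<p,q> = 268/105

Expand the product: p(x)·q(x) = x^6 + 3*x^5 - x^4 - 10*x^3 - 5*x^2 + 9*x + 3.
∫_{-1}^{1} of each monomial x^k gives [2/(k+1) if k even, 0 if k odd]. Integrating term-by-term (or equivalently evaluating the antiderivative F(x) = x^7/7 + x^6/2 - x^5/5 - 5*x^4/2 - 5*x^3/3 + 9*x^2/2 + 3*x at the endpoints):
  F(1) − F(−1) = 793/210 − (257/210) = 268/105.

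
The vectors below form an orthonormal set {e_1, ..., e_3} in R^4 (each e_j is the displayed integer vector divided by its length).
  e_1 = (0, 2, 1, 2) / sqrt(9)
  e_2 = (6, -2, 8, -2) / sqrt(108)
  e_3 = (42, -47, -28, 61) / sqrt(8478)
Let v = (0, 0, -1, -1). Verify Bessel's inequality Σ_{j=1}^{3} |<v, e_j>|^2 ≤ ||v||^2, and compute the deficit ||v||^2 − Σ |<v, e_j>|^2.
Σ |<v, e_j>|^2 = 459/314; ||v||^2 = 2; deficit = 169/314

Write each e_j = u_j / sqrt(<u_j, u_j>) where u_j is the displayed integer vector. Then <v, e_j> = <v, u_j> / sqrt(<u_j, u_j>), so |<v, e_j>|^2 = <v, u_j>^2 / <u_j, u_j>.
Coefficients: <v, e_1> = -3/sqrt(9), <v, e_2> = -6/sqrt(108), <v, e_3> = -33/sqrt(8478).
Square and sum: Σ |<v, e_j>|^2 = 459/314.
Compute ||v||^2 = v·v = 2.
Deficit = 2 − 459/314 = 169/314 ≥ 0, confirming Bessel's inequality. (The deficit equals ||v − Σ <v,e_j> e_j||^2, the squared distance from v to span{e_j}.)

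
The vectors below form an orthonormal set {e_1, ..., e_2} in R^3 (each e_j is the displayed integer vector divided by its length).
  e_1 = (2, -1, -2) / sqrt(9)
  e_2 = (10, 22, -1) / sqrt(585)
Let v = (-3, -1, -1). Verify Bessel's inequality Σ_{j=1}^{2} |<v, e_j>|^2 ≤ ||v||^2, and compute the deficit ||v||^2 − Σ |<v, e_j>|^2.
Σ |<v, e_j>|^2 = 354/65; ||v||^2 = 11; deficit = 361/65

Write each e_j = u_j / sqrt(<u_j, u_j>) where u_j is the displayed integer vector. Then <v, e_j> = <v, u_j> / sqrt(<u_j, u_j>), so |<v, e_j>|^2 = <v, u_j>^2 / <u_j, u_j>.
Coefficients: <v, e_1> = -3/sqrt(9), <v, e_2> = -51/sqrt(585).
Square and sum: Σ |<v, e_j>|^2 = 354/65.
Compute ||v||^2 = v·v = 11.
Deficit = 11 − 354/65 = 361/65 ≥ 0, confirming Bessel's inequality. (The deficit equals ||v − Σ <v,e_j> e_j||^2, the squared distance from v to span{e_j}.)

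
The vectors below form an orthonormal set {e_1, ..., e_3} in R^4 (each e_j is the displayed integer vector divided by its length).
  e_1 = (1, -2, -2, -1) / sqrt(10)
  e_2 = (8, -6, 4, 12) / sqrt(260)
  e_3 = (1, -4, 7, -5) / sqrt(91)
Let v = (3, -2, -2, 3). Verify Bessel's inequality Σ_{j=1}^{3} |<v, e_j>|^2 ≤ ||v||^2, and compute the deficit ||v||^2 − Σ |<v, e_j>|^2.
Σ |<v, e_j>|^2 = 180/7; ||v||^2 = 26; deficit = 2/7

Write each e_j = u_j / sqrt(<u_j, u_j>) where u_j is the displayed integer vector. Then <v, e_j> = <v, u_j> / sqrt(<u_j, u_j>), so |<v, e_j>|^2 = <v, u_j>^2 / <u_j, u_j>.
Coefficients: <v, e_1> = 8/sqrt(10), <v, e_2> = 64/sqrt(260), <v, e_3> = -18/sqrt(91).
Square and sum: Σ |<v, e_j>|^2 = 180/7.
Compute ||v||^2 = v·v = 26.
Deficit = 26 − 180/7 = 2/7 ≥ 0, confirming Bessel's inequality. (The deficit equals ||v − Σ <v,e_j> e_j||^2, the squared distance from v to span{e_j}.)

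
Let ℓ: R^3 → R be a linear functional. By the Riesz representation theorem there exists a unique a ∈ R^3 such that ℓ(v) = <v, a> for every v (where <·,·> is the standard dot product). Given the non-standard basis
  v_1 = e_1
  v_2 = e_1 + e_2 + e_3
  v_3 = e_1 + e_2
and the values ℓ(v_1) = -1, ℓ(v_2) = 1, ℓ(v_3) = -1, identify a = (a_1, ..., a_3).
a = (-1, 0, 2)

Write a = (a_1, ..., a_3) in the standard basis. For each basis vector v_i, ℓ(v_i) = <v_i, a> is a linear equation in the a_j's. Collect the n equations into a matrix system V a = ℓ, where row i of V is v_i (expressed in the standard basis). Since V is invertible (lower-triangular with 1s on the diagonal, up to permutation), solve by back-substitution:
  V =
[[1, 0, 0],
 [1, 1, 1],
 [1, 1, 0]]
  V a = (-1, 1, -1)
Solving gives a = (-1, 0, 2).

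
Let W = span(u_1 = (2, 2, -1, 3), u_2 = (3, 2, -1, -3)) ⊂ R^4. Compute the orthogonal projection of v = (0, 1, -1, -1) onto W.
proj_W(v) = (30/41, 96/205, -48/205, -36/41)

Set up U = [u_1 | ... | u_2] ∈ R^(4×2). The projector onto W = col(U) is P = U (U^T U)^(-1) U^T.
Compute U^T U =
  [18, 2]
  [2, 23],
and U^T v = (0, 6).
Solve U^T U · c = U^T v for the coefficients: c = (-6/205, 54/205). The projection is proj_W(v) = U c.
Check: (v - proj_W(v)) · u_1 = 0  (should be 0).
Check: (v - proj_W(v)) · u_2 = 0  (should be 0).
Result: proj_W(v) = (30/41, 96/205, -48/205, -36/41).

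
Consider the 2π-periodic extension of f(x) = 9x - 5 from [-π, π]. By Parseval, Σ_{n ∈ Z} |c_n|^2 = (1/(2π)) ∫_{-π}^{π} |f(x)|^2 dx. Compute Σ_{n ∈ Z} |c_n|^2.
Σ |c_n|^2 = 27π^2 + 25

Expand and integrate term by term over [-π, π]:
  ∫ (9x)^2 dx = 81·(2π^3/3); ∫ 2·9·(-5)·x dx = 0 (odd integrand); ∫ (-5)^2 dx = 25·2π.
So (1/(2π)) ∫_{-π}^{π} (9x - 5)^2 dx = 81π^2/3 + 25 = 27π^2 + 25.
Parseval ⇒ Σ |c_n|^2 = 27π^2 + 25.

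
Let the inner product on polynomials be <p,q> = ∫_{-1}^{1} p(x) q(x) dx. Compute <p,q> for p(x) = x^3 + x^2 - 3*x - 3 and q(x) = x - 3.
<p,q> = 72/5

Expand the product: p(x)·q(x) = x^4 - 2*x^3 - 6*x^2 + 6*x + 9.
∫_{-1}^{1} of each monomial x^k gives [2/(k+1) if k even, 0 if k odd]. Integrating term-by-term (or equivalently evaluating the antiderivative F(x) = x^5/5 - x^4/2 - 2*x^3 + 3*x^2 + 9*x at the endpoints):
  F(1) − F(−1) = 97/10 − (-47/10) = 72/5.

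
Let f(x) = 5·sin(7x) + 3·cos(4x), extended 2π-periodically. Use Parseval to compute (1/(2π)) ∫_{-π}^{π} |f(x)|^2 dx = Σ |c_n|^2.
Σ |c_n|^2 = 17

Expand |f|^2 and use orthogonality of {sin(nx), cos(mx)} on [-π, π]:
  ∫_{-π}^{π} sin(nx)^2 dx = π, ∫ cos(mx)^2 dx = π, and cross terms integrate to 0.
So ∫_{-π}^{π} f(x)^2 dx = 5^2 · π + 3^2 · π = (25 + 9)π.
Divide by 2π: (25 + 9)/2 = 17.
By Parseval, this equals Σ |c_n|^2.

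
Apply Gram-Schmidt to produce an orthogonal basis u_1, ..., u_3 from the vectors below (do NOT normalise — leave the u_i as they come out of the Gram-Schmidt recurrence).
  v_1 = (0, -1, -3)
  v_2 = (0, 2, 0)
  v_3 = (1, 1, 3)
Orthogonal basis:
  u_1 = (0, -1, -3)
  u_2 = (0, 9/5, -3/5)
  u_3 = (1, 0, 0)

Apply the Gram-Schmidt recurrence
  u_1 = v_1
  u_i = v_i − Σ_{j<i} ((v_i · u_j) / (u_j · u_j)) · u_j.

Step by step this gives:
  u_1 = (0, -1, -3)
  u_2 = (0, 9/5, -3/5)
  u_3 = (1, 0, 0)

Orthogonality check:
  u_2 · u_1 = 0 (should be 0)
  u_3 · u_1 = 0 (should be 0)
  u_3 · u_2 = 0 (should be 0)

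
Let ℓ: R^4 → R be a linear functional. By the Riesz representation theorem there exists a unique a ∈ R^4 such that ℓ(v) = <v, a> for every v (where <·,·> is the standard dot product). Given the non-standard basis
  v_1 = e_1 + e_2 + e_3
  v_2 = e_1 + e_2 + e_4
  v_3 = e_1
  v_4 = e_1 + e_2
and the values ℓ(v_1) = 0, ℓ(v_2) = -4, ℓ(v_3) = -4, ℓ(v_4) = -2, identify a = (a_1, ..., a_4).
a = (-4, 2, 2, -2)

Write a = (a_1, ..., a_4) in the standard basis. For each basis vector v_i, ℓ(v_i) = <v_i, a> is a linear equation in the a_j's. Collect the n equations into a matrix system V a = ℓ, where row i of V is v_i (expressed in the standard basis). Since V is invertible (lower-triangular with 1s on the diagonal, up to permutation), solve by back-substitution:
  V =
[[1, 1, 1, 0],
 [1, 1, 0, 1],
 [1, 0, 0, 0],
 [1, 1, 0, 0]]
  V a = (0, -4, -4, -2)
Solving gives a = (-4, 2, 2, -2).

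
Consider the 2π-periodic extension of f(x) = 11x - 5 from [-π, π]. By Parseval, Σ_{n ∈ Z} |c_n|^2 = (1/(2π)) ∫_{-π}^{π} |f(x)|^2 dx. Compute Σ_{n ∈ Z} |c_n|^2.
Σ |c_n|^2 = 121π^2/3 + 25

Expand and integrate term by term over [-π, π]:
  ∫ (11x)^2 dx = 121·(2π^3/3); ∫ 2·11·(-5)·x dx = 0 (odd integrand); ∫ (-5)^2 dx = 25·2π.
So (1/(2π)) ∫_{-π}^{π} (11x - 5)^2 dx = 121π^2/3 + 25 = 121π^2/3 + 25.
Parseval ⇒ Σ |c_n|^2 = 121π^2/3 + 25.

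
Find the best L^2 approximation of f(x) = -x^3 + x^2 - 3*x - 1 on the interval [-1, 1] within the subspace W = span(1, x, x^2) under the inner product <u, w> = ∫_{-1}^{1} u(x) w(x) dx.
g(x) = x^2 - 18*x/5 - 1

The best approximation g ∈ W is the orthogonal projection of f onto W. Writing g = a_0 + a_1 x + a_2 x^2, the coefficients solve the normal equations G · a = b where
  G_{ij} = <φ_i, φ_j> and b_i = <f, φ_i>, with φ_0 = 1, φ_1 = x, φ_2 = x^2.
G =
  [2, 0, 2/3]
  [0, 2/3, 0]
  [2/3, 0, 2/5],
b = (-4/3, -12/5, -4/15).
Solving gives a_0 = -1, a_1 = -18/5, a_2 = 1, so
  g(x) = x^2 - 18*x/5 - 1.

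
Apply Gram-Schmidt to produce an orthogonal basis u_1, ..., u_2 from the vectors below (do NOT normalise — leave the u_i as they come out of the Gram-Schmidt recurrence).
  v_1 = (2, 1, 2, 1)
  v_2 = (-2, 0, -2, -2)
Orthogonal basis:
  u_1 = (2, 1, 2, 1)
  u_2 = (0, 1, 0, -1)

Apply the Gram-Schmidt recurrence
  u_1 = v_1
  u_i = v_i − Σ_{j<i} ((v_i · u_j) / (u_j · u_j)) · u_j.

Step by step this gives:
  u_1 = (2, 1, 2, 1)
  u_2 = (0, 1, 0, -1)

Orthogonality check:
  u_2 · u_1 = 0 (should be 0)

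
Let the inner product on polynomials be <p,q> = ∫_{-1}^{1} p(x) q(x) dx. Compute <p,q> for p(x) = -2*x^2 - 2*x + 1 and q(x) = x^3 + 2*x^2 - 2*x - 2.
<p,q> = 4/15

Expand the product: p(x)·q(x) = -2*x^5 - 6*x^4 + x^3 + 10*x^2 + 2*x - 2.
∫_{-1}^{1} of each monomial x^k gives [2/(k+1) if k even, 0 if k odd]. Integrating term-by-term (or equivalently evaluating the antiderivative F(x) = -x^6/3 - 6*x^5/5 + x^4/4 + 10*x^3/3 + x^2 - 2*x at the endpoints):
  F(1) − F(−1) = 21/20 − (47/60) = 4/15.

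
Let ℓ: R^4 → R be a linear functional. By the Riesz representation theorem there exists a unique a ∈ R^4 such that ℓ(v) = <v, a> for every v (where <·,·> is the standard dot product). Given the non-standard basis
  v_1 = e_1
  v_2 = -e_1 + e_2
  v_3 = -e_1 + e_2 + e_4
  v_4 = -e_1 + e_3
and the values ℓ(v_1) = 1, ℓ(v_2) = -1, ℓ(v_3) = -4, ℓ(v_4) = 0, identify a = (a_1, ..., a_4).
a = (1, 0, 1, -3)

Write a = (a_1, ..., a_4) in the standard basis. For each basis vector v_i, ℓ(v_i) = <v_i, a> is a linear equation in the a_j's. Collect the n equations into a matrix system V a = ℓ, where row i of V is v_i (expressed in the standard basis). Since V is invertible (lower-triangular with 1s on the diagonal, up to permutation), solve by back-substitution:
  V =
[[1, 0, 0, 0],
 [-1, 1, 0, 0],
 [-1, 1, 0, 1],
 [-1, 0, 1, 0]]
  V a = (1, -1, -4, 0)
Solving gives a = (1, 0, 1, -3).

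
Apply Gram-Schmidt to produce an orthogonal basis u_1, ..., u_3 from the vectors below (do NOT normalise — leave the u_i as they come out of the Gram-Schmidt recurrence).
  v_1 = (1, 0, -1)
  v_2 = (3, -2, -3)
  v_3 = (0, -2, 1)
Orthogonal basis:
  u_1 = (1, 0, -1)
  u_2 = (0, -2, 0)
  u_3 = (1/2, 0, 1/2)

Apply the Gram-Schmidt recurrence
  u_1 = v_1
  u_i = v_i − Σ_{j<i} ((v_i · u_j) / (u_j · u_j)) · u_j.

Step by step this gives:
  u_1 = (1, 0, -1)
  u_2 = (0, -2, 0)
  u_3 = (1/2, 0, 1/2)

Orthogonality check:
  u_2 · u_1 = 0 (should be 0)
  u_3 · u_1 = 0 (should be 0)
  u_3 · u_2 = 0 (should be 0)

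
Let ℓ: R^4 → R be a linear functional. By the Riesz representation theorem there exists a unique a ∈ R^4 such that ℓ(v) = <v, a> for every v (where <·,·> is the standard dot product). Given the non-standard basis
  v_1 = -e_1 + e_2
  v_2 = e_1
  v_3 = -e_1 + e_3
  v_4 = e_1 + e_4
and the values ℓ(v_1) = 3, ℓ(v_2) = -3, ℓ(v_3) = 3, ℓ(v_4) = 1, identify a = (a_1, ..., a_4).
a = (-3, 0, 0, 4)

Write a = (a_1, ..., a_4) in the standard basis. For each basis vector v_i, ℓ(v_i) = <v_i, a> is a linear equation in the a_j's. Collect the n equations into a matrix system V a = ℓ, where row i of V is v_i (expressed in the standard basis). Since V is invertible (lower-triangular with 1s on the diagonal, up to permutation), solve by back-substitution:
  V =
[[-1, 1, 0, 0],
 [1, 0, 0, 0],
 [-1, 0, 1, 0],
 [1, 0, 0, 1]]
  V a = (3, -3, 3, 1)
Solving gives a = (-3, 0, 0, 4).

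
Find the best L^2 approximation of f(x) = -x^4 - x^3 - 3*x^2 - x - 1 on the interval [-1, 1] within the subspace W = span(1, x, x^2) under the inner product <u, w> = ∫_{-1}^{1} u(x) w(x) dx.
g(x) = -27*x^2/7 - 8*x/5 - 32/35

The best approximation g ∈ W is the orthogonal projection of f onto W. Writing g = a_0 + a_1 x + a_2 x^2, the coefficients solve the normal equations G · a = b where
  G_{ij} = <φ_i, φ_j> and b_i = <f, φ_i>, with φ_0 = 1, φ_1 = x, φ_2 = x^2.
G =
  [2, 0, 2/3]
  [0, 2/3, 0]
  [2/3, 0, 2/5],
b = (-22/5, -16/15, -226/105).
Solving gives a_0 = -32/35, a_1 = -8/5, a_2 = -27/7, so
  g(x) = -27*x^2/7 - 8*x/5 - 32/35.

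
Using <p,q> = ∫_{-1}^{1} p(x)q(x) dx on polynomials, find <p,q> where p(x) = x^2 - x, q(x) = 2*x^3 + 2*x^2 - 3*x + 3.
<p,q> = 4

Expand the product: p(x)·q(x) = 2*x^5 - 5*x^3 + 6*x^2 - 3*x.
∫_{-1}^{1} of each monomial x^k gives [2/(k+1) if k even, 0 if k odd]. Integrating term-by-term (or equivalently evaluating the antiderivative F(x) = x^6/3 - 5*x^4/4 + 2*x^3 - 3*x^2/2 at the endpoints):
  F(1) − F(−1) = -5/12 − (-53/12) = 4.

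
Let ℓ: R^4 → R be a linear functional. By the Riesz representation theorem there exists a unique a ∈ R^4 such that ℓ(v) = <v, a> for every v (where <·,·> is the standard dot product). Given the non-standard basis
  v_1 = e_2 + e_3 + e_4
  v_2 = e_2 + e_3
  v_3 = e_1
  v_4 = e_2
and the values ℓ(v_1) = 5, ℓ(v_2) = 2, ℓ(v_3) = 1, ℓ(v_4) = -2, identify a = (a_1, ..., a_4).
a = (1, -2, 4, 3)

Write a = (a_1, ..., a_4) in the standard basis. For each basis vector v_i, ℓ(v_i) = <v_i, a> is a linear equation in the a_j's. Collect the n equations into a matrix system V a = ℓ, where row i of V is v_i (expressed in the standard basis). Since V is invertible (lower-triangular with 1s on the diagonal, up to permutation), solve by back-substitution:
  V =
[[0, 1, 1, 1],
 [0, 1, 1, 0],
 [1, 0, 0, 0],
 [0, 1, 0, 0]]
  V a = (5, 2, 1, -2)
Solving gives a = (1, -2, 4, 3).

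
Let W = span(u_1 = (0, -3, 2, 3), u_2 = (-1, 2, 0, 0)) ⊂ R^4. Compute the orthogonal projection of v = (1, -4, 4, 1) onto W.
proj_W(v) = (30/37, -303/74, 61/37, 183/74)

Set up U = [u_1 | ... | u_2] ∈ R^(4×2). The projector onto W = col(U) is P = U (U^T U)^(-1) U^T.
Compute U^T U =
  [22, -6]
  [-6, 5],
and U^T v = (23, -9).
Solve U^T U · c = U^T v for the coefficients: c = (61/74, -30/37). The projection is proj_W(v) = U c.
Check: (v - proj_W(v)) · u_1 = 0  (should be 0).
Check: (v - proj_W(v)) · u_2 = 0  (should be 0).
Result: proj_W(v) = (30/37, -303/74, 61/37, 183/74).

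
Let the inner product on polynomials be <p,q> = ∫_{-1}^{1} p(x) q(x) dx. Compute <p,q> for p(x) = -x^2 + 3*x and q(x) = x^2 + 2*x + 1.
<p,q> = 44/15

Expand the product: p(x)·q(x) = -x^4 + x^3 + 5*x^2 + 3*x.
∫_{-1}^{1} of each monomial x^k gives [2/(k+1) if k even, 0 if k odd]. Integrating term-by-term (or equivalently evaluating the antiderivative F(x) = -x^5/5 + x^4/4 + 5*x^3/3 + 3*x^2/2 at the endpoints):
  F(1) − F(−1) = 193/60 − (17/60) = 44/15.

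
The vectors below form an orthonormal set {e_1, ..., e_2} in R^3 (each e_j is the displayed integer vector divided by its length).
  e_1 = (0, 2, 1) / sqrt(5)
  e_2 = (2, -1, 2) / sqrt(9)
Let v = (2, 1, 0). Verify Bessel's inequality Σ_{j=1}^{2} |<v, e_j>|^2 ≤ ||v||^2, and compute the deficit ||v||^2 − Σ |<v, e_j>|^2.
Σ |<v, e_j>|^2 = 9/5; ||v||^2 = 5; deficit = 16/5

Write each e_j = u_j / sqrt(<u_j, u_j>) where u_j is the displayed integer vector. Then <v, e_j> = <v, u_j> / sqrt(<u_j, u_j>), so |<v, e_j>|^2 = <v, u_j>^2 / <u_j, u_j>.
Coefficients: <v, e_1> = 2/sqrt(5), <v, e_2> = 3/sqrt(9).
Square and sum: Σ |<v, e_j>|^2 = 9/5.
Compute ||v||^2 = v·v = 5.
Deficit = 5 − 9/5 = 16/5 ≥ 0, confirming Bessel's inequality. (The deficit equals ||v − Σ <v,e_j> e_j||^2, the squared distance from v to span{e_j}.)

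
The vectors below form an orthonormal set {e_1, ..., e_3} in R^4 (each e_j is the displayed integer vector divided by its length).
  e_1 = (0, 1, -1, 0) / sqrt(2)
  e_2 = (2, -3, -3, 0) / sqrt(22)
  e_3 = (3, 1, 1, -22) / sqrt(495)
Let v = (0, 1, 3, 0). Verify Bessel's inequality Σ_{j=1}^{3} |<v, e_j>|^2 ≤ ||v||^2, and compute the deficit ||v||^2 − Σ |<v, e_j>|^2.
Σ |<v, e_j>|^2 = 386/45; ||v||^2 = 10; deficit = 64/45

Write each e_j = u_j / sqrt(<u_j, u_j>) where u_j is the displayed integer vector. Then <v, e_j> = <v, u_j> / sqrt(<u_j, u_j>), so |<v, e_j>|^2 = <v, u_j>^2 / <u_j, u_j>.
Coefficients: <v, e_1> = -2/sqrt(2), <v, e_2> = -12/sqrt(22), <v, e_3> = 4/sqrt(495).
Square and sum: Σ |<v, e_j>|^2 = 386/45.
Compute ||v||^2 = v·v = 10.
Deficit = 10 − 386/45 = 64/45 ≥ 0, confirming Bessel's inequality. (The deficit equals ||v − Σ <v,e_j> e_j||^2, the squared distance from v to span{e_j}.)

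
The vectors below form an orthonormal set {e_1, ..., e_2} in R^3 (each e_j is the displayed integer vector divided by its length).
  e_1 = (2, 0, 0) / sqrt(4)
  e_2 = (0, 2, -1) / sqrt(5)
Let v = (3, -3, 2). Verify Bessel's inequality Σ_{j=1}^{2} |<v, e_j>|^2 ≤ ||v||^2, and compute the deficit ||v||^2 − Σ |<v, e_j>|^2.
Σ |<v, e_j>|^2 = 109/5; ||v||^2 = 22; deficit = 1/5

Write each e_j = u_j / sqrt(<u_j, u_j>) where u_j is the displayed integer vector. Then <v, e_j> = <v, u_j> / sqrt(<u_j, u_j>), so |<v, e_j>|^2 = <v, u_j>^2 / <u_j, u_j>.
Coefficients: <v, e_1> = 6/sqrt(4), <v, e_2> = -8/sqrt(5).
Square and sum: Σ |<v, e_j>|^2 = 109/5.
Compute ||v||^2 = v·v = 22.
Deficit = 22 − 109/5 = 1/5 ≥ 0, confirming Bessel's inequality. (The deficit equals ||v − Σ <v,e_j> e_j||^2, the squared distance from v to span{e_j}.)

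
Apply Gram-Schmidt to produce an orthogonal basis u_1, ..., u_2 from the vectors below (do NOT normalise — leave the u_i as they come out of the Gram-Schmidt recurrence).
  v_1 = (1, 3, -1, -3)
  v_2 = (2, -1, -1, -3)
Orthogonal basis:
  u_1 = (1, 3, -1, -3)
  u_2 = (31/20, -47/20, -11/20, -33/20)

Apply the Gram-Schmidt recurrence
  u_1 = v_1
  u_i = v_i − Σ_{j<i} ((v_i · u_j) / (u_j · u_j)) · u_j.

Step by step this gives:
  u_1 = (1, 3, -1, -3)
  u_2 = (31/20, -47/20, -11/20, -33/20)

Orthogonality check:
  u_2 · u_1 = 0 (should be 0)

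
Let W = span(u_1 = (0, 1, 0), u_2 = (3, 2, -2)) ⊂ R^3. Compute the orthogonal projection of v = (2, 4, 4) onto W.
proj_W(v) = (-6/13, 4, 4/13)

Set up U = [u_1 | ... | u_2] ∈ R^(3×2). The projector onto W = col(U) is P = U (U^T U)^(-1) U^T.
Compute U^T U =
  [1, 2]
  [2, 17],
and U^T v = (4, 6).
Solve U^T U · c = U^T v for the coefficients: c = (56/13, -2/13). The projection is proj_W(v) = U c.
Check: (v - proj_W(v)) · u_1 = 0  (should be 0).
Check: (v - proj_W(v)) · u_2 = 0  (should be 0).
Result: proj_W(v) = (-6/13, 4, 4/13).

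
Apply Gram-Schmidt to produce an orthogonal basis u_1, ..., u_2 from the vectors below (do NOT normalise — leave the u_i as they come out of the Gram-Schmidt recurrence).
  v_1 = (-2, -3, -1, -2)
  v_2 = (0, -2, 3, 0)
Orthogonal basis:
  u_1 = (-2, -3, -1, -2)
  u_2 = (1/3, -3/2, 19/6, 1/3)

Apply the Gram-Schmidt recurrence
  u_1 = v_1
  u_i = v_i − Σ_{j<i} ((v_i · u_j) / (u_j · u_j)) · u_j.

Step by step this gives:
  u_1 = (-2, -3, -1, -2)
  u_2 = (1/3, -3/2, 19/6, 1/3)

Orthogonality check:
  u_2 · u_1 = 0 (should be 0)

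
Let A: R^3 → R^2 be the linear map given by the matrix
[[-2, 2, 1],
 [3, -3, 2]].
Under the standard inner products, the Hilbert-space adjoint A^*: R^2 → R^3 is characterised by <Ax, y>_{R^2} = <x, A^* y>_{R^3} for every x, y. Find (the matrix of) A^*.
A^* = A^T =
[[-2, 3],
 [2, -3],
 [1, 2]]

For real matrices with standard dot products, the defining identity <Ax, y> = <x, A^* y> gives (Ax)^T y = x^T (A^*) y, i.e. x^T A^T y = x^T (A^*) y. Since this holds for all x, y, we must have A^* = A^T. Therefore
A^* =
[[-2, 3],
 [2, -3],
 [1, 2]].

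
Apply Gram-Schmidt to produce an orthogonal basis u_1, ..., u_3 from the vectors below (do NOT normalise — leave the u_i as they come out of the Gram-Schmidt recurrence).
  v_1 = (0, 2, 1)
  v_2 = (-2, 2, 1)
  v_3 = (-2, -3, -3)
Orthogonal basis:
  u_1 = (0, 2, 1)
  u_2 = (-2, 0, 0)
  u_3 = (0, 3/5, -6/5)

Apply the Gram-Schmidt recurrence
  u_1 = v_1
  u_i = v_i − Σ_{j<i} ((v_i · u_j) / (u_j · u_j)) · u_j.

Step by step this gives:
  u_1 = (0, 2, 1)
  u_2 = (-2, 0, 0)
  u_3 = (0, 3/5, -6/5)

Orthogonality check:
  u_2 · u_1 = 0 (should be 0)
  u_3 · u_1 = 0 (should be 0)
  u_3 · u_2 = 0 (should be 0)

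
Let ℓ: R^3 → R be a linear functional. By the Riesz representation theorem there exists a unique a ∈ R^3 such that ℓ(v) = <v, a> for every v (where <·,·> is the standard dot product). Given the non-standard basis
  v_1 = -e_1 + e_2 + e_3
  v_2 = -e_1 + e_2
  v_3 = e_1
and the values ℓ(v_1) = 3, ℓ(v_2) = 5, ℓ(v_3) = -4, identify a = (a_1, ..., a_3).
a = (-4, 1, -2)

Write a = (a_1, ..., a_3) in the standard basis. For each basis vector v_i, ℓ(v_i) = <v_i, a> is a linear equation in the a_j's. Collect the n equations into a matrix system V a = ℓ, where row i of V is v_i (expressed in the standard basis). Since V is invertible (lower-triangular with 1s on the diagonal, up to permutation), solve by back-substitution:
  V =
[[-1, 1, 1],
 [-1, 1, 0],
 [1, 0, 0]]
  V a = (3, 5, -4)
Solving gives a = (-4, 1, -2).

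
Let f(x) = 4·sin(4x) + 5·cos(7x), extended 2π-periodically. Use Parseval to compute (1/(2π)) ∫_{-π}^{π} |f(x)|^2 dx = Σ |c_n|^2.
Σ |c_n|^2 = 41/2

Expand |f|^2 and use orthogonality of {sin(nx), cos(mx)} on [-π, π]:
  ∫_{-π}^{π} sin(nx)^2 dx = π, ∫ cos(mx)^2 dx = π, and cross terms integrate to 0.
So ∫_{-π}^{π} f(x)^2 dx = 4^2 · π + 5^2 · π = (16 + 25)π.
Divide by 2π: (16 + 25)/2 = 41/2.
By Parseval, this equals Σ |c_n|^2.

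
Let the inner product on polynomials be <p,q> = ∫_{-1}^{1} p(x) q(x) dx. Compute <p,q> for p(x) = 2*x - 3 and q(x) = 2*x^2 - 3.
<p,q> = 14

Expand the product: p(x)·q(x) = 4*x^3 - 6*x^2 - 6*x + 9.
∫_{-1}^{1} of each monomial x^k gives [2/(k+1) if k even, 0 if k odd]. Integrating term-by-term (or equivalently evaluating the antiderivative F(x) = x^4 - 2*x^3 - 3*x^2 + 9*x at the endpoints):
  F(1) − F(−1) = 5 − (-9) = 14.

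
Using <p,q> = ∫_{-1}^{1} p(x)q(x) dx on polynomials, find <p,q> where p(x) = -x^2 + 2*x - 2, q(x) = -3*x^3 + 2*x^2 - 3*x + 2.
<p,q> = -96/5

Expand the product: p(x)·q(x) = 3*x^5 - 8*x^4 + 13*x^3 - 12*x^2 + 10*x - 4.
∫_{-1}^{1} of each monomial x^k gives [2/(k+1) if k even, 0 if k odd]. Integrating term-by-term (or equivalently evaluating the antiderivative F(x) = x^6/2 - 8*x^5/5 + 13*x^4/4 - 4*x^3 + 5*x^2 - 4*x at the endpoints):
  F(1) − F(−1) = -17/20 − (367/20) = -96/5.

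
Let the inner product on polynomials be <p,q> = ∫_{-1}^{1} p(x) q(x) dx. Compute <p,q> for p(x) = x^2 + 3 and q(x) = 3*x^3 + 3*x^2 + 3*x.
<p,q> = 36/5

Expand the product: p(x)·q(x) = 3*x^5 + 3*x^4 + 12*x^3 + 9*x^2 + 9*x.
∫_{-1}^{1} of each monomial x^k gives [2/(k+1) if k even, 0 if k odd]. Integrating term-by-term (or equivalently evaluating the antiderivative F(x) = x^6/2 + 3*x^5/5 + 3*x^4 + 3*x^3 + 9*x^2/2 at the endpoints):
  F(1) − F(−1) = 58/5 − (22/5) = 36/5.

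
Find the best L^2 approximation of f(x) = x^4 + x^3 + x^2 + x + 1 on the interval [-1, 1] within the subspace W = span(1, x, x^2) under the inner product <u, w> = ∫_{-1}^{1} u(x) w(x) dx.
g(x) = 13*x^2/7 + 8*x/5 + 32/35

The best approximation g ∈ W is the orthogonal projection of f onto W. Writing g = a_0 + a_1 x + a_2 x^2, the coefficients solve the normal equations G · a = b where
  G_{ij} = <φ_i, φ_j> and b_i = <f, φ_i>, with φ_0 = 1, φ_1 = x, φ_2 = x^2.
G =
  [2, 0, 2/3]
  [0, 2/3, 0]
  [2/3, 0, 2/5],
b = (46/15, 16/15, 142/105).
Solving gives a_0 = 32/35, a_1 = 8/5, a_2 = 13/7, so
  g(x) = 13*x^2/7 + 8*x/5 + 32/35.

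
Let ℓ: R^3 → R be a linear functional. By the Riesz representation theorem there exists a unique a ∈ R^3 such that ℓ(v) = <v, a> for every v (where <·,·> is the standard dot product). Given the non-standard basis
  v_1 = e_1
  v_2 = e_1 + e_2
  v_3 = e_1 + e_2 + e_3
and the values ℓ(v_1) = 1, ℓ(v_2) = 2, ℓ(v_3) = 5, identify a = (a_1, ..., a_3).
a = (1, 1, 3)

Write a = (a_1, ..., a_3) in the standard basis. For each basis vector v_i, ℓ(v_i) = <v_i, a> is a linear equation in the a_j's. Collect the n equations into a matrix system V a = ℓ, where row i of V is v_i (expressed in the standard basis). Since V is invertible (lower-triangular with 1s on the diagonal, up to permutation), solve by back-substitution:
  V =
[[1, 0, 0],
 [1, 1, 0],
 [1, 1, 1]]
  V a = (1, 2, 5)
Solving gives a = (1, 1, 3).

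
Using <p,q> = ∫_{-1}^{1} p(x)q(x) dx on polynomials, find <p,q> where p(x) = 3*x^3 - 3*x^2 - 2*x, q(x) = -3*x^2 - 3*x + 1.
<p,q> = 2

Expand the product: p(x)·q(x) = -9*x^5 + 18*x^3 + 3*x^2 - 2*x.
∫_{-1}^{1} of each monomial x^k gives [2/(k+1) if k even, 0 if k odd]. Integrating term-by-term (or equivalently evaluating the antiderivative F(x) = -3*x^6/2 + 9*x^4/2 + x^3 - x^2 at the endpoints):
  F(1) − F(−1) = 3 − (1) = 2.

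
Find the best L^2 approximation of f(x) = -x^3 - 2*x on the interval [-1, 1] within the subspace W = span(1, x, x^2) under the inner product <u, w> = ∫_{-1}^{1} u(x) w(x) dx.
g(x) = -13*x/5

The best approximation g ∈ W is the orthogonal projection of f onto W. Writing g = a_0 + a_1 x + a_2 x^2, the coefficients solve the normal equations G · a = b where
  G_{ij} = <φ_i, φ_j> and b_i = <f, φ_i>, with φ_0 = 1, φ_1 = x, φ_2 = x^2.
G =
  [2, 0, 2/3]
  [0, 2/3, 0]
  [2/3, 0, 2/5],
b = (0, -26/15, 0).
Solving gives a_0 = 0, a_1 = -13/5, a_2 = 0, so
  g(x) = -13*x/5.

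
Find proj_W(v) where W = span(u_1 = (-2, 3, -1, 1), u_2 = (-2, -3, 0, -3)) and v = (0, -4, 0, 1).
proj_W(v) = (123/133, -93/38, 85/133, -311/266)

Set up U = [u_1 | ... | u_2] ∈ R^(4×2). The projector onto W = col(U) is P = U (U^T U)^(-1) U^T.
Compute U^T U =
  [15, -8]
  [-8, 22],
and U^T v = (-11, 9).
Solve U^T U · c = U^T v for the coefficients: c = (-85/133, 47/266). The projection is proj_W(v) = U c.
Check: (v - proj_W(v)) · u_1 = 0  (should be 0).
Check: (v - proj_W(v)) · u_2 = 0  (should be 0).
Result: proj_W(v) = (123/133, -93/38, 85/133, -311/266).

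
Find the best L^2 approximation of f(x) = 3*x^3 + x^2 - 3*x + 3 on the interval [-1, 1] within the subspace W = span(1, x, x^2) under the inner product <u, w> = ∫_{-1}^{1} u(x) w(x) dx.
g(x) = x^2 - 6*x/5 + 3

The best approximation g ∈ W is the orthogonal projection of f onto W. Writing g = a_0 + a_1 x + a_2 x^2, the coefficients solve the normal equations G · a = b where
  G_{ij} = <φ_i, φ_j> and b_i = <f, φ_i>, with φ_0 = 1, φ_1 = x, φ_2 = x^2.
G =
  [2, 0, 2/3]
  [0, 2/3, 0]
  [2/3, 0, 2/5],
b = (20/3, -4/5, 12/5).
Solving gives a_0 = 3, a_1 = -6/5, a_2 = 1, so
  g(x) = x^2 - 6*x/5 + 3.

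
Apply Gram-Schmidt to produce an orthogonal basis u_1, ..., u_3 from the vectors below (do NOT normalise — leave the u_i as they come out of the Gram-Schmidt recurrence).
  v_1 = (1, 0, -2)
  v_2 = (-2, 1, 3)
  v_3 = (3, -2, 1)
Orthogonal basis:
  u_1 = (1, 0, -2)
  u_2 = (-2/5, 1, -1/5)
  u_3 = (5/3, 5/6, 5/6)

Apply the Gram-Schmidt recurrence
  u_1 = v_1
  u_i = v_i − Σ_{j<i} ((v_i · u_j) / (u_j · u_j)) · u_j.

Step by step this gives:
  u_1 = (1, 0, -2)
  u_2 = (-2/5, 1, -1/5)
  u_3 = (5/3, 5/6, 5/6)

Orthogonality check:
  u_2 · u_1 = 0 (should be 0)
  u_3 · u_1 = 0 (should be 0)
  u_3 · u_2 = 0 (should be 0)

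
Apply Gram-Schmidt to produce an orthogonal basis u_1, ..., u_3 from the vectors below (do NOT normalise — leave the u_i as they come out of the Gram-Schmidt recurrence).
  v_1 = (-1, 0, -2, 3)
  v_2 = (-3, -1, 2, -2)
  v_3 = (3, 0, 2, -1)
Orthogonal basis:
  u_1 = (-1, 0, -2, 3)
  u_2 = (-7/2, -1, 1, -1/2)
  u_3 = (72/203, -16/29, 228/203, 176/203)

Apply the Gram-Schmidt recurrence
  u_1 = v_1
  u_i = v_i − Σ_{j<i} ((v_i · u_j) / (u_j · u_j)) · u_j.

Step by step this gives:
  u_1 = (-1, 0, -2, 3)
  u_2 = (-7/2, -1, 1, -1/2)
  u_3 = (72/203, -16/29, 228/203, 176/203)

Orthogonality check:
  u_2 · u_1 = 0 (should be 0)
  u_3 · u_1 = 0 (should be 0)
  u_3 · u_2 = 0 (should be 0)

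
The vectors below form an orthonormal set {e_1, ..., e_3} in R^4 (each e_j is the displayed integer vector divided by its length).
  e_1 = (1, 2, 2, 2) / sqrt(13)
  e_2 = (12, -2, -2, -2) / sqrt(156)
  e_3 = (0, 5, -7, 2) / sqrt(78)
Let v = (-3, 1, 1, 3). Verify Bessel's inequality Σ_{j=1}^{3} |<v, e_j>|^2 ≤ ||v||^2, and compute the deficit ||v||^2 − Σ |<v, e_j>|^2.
Σ |<v, e_j>|^2 = 228/13; ||v||^2 = 20; deficit = 32/13

Write each e_j = u_j / sqrt(<u_j, u_j>) where u_j is the displayed integer vector. Then <v, e_j> = <v, u_j> / sqrt(<u_j, u_j>), so |<v, e_j>|^2 = <v, u_j>^2 / <u_j, u_j>.
Coefficients: <v, e_1> = 7/sqrt(13), <v, e_2> = -46/sqrt(156), <v, e_3> = 4/sqrt(78).
Square and sum: Σ |<v, e_j>|^2 = 228/13.
Compute ||v||^2 = v·v = 20.
Deficit = 20 − 228/13 = 32/13 ≥ 0, confirming Bessel's inequality. (The deficit equals ||v − Σ <v,e_j> e_j||^2, the squared distance from v to span{e_j}.)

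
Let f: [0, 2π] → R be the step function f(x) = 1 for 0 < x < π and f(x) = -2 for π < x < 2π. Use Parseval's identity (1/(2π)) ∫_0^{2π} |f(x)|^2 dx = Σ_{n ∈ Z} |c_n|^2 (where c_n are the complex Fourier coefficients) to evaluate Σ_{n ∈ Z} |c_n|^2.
Σ |c_n|^2 = 5/2

Parseval equates the L^2 energy of f (normalised by 1/(2π)) with the ℓ^2 sum of its Fourier coefficients: (1/(2π)) ∫_0^{2π} |f|^2 = Σ |c_n|^2.
Compute the left side: (1/(2π)) [∫_0^π 1^2 dx + ∫_π^{2π} (-2)^2 dx] = (1/(2π)) · (1π + 4π) = (1 + 4)/2 = 5/2.
So Σ_{n ∈ Z} |c_n|^2 = 5/2.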